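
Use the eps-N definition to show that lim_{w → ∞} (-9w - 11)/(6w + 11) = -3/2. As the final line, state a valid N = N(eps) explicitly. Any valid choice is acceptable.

Let eps > 0. We seek N > 0 such that w > N implies |(-9w - 11)/(6w + 11) + 3/2| < eps.
(-9w - 11)/(6w + 11) + 3/2 = (6(-9w - 11) − (-9)(6w + 11)) / (6(6w + 11)) = 33/(6(6w + 11)).
For w > 0 we have 6w + 11 > 6w, so |(-9w - 11)/(6w + 11) + 3/2| = 33/(6(6w + 11)) < 33/(6·6w) = (11/12)/w.
Thus |(-9w - 11)/(6w + 11) + 3/2| < eps whenever w > (11/12)/eps.
Take N = (11/12)/eps. If w > N then |(-9w - 11)/(6w + 11) + 3/2| < (11/12)/w < eps.

N = (11/12)/eps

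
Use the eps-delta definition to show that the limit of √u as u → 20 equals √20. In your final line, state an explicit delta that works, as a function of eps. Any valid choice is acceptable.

delta = min(20, √20·eps)

Let eps > 0 be given. We want delta > 0 such that 0 < |u − 20| < delta implies |√u − √20| < eps.
Multiplying by the conjugate, |√u − √20| = |u − 20|/(√u + √20).
Restrict delta ≤ 20 so that |u − 20| < 20 forces u > 0, and then √u + √20 > √20.
Hence |√u − √20| < |u − 20|/√20, which is < eps once |u − 20| < √20·eps.
Take delta = min(20, √20·eps). If 0 < |u − 20| < delta then u > 0 and |√u − √20| < |u − 20|/√20 < eps.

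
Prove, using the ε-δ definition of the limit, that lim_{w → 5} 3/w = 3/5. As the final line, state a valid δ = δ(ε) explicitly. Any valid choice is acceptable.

Let ε > 0 be given. We seek δ > 0 such that 0 < |w − 5| < δ implies |3/w − (3/5)| < ε.
|3/w − (3/5)| = 3·|5 − w|/(5·|w|) = 3|w − 5|/(5|w|).
Require δ ≤ 5/2 so that |w| > 5 − 5/2 = 5/2, hence 5|w| > 25/2.
Then |3/w − (3/5)| < 3|w − 5|/(25/2), which is < ε when |w − 5| < (25/6)ε.
Take δ = min(5/2, (25/6)ε). Then 0 < |w − 5| < δ gives both |w − 5| < 5/2 and |w − 5| < (25/6)ε, so |3/w − (3/5)| < ε.

δ = min(5/2, (25/6)ε)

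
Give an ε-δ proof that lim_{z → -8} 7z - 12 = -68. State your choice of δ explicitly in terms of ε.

Suppose ε > 0. We need δ > 0 so that 0 < |z + 8| < δ implies |(7z - 12) + 68| < ε.
|(7z - 12) + 68| = |7z + 56| = 7|z + 8|.
So 7|z + 8| < ε exactly when |z + 8| < ε/7.
Take δ = ε/7. If 0 < |z + 8| < δ then |(7z - 12) + 68| = 7|z + 8| < 7·(ε/7) = ε.

δ = ε/7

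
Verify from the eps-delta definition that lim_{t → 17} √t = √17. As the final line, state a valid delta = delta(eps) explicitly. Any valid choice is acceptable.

delta = min(17, √17·eps)

Let eps > 0 be given. We want delta > 0 such that 0 < |t − 17| < delta implies |√t − √17| < eps.
Multiplying by the conjugate, |√t − √17| = |t − 17|/(√t + √17).
Restrict delta ≤ 17 so that |t − 17| < 17 forces t > 0, and then √t + √17 > √17.
Hence |√t − √17| < |t − 17|/√17, which is < eps once |t − 17| < √17·eps.
Take delta = min(17, √17·eps). If 0 < |t − 17| < delta then t > 0 and |√t − √17| < |t − 17|/√17 < eps.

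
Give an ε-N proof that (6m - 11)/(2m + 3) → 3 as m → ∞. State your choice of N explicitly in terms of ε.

N = 10/ε

Suppose ε > 0. For m ≥ 1, |(6m - 11)/(2m + 3) − 3| = |-40|/(2(2m + 3)) = 40/(2(2m + 3)).
Since 2m + 3 ≥ 2m for m ≥ 1, this is ≤ 40/(2·2m) = 10/m.
So |(6m - 11)/(2m + 3) − 3| < ε whenever m > 10/ε.
Take N = 10/ε. If m > N then |(6m - 11)/(2m + 3) − 3| ≤ 10/m < ε.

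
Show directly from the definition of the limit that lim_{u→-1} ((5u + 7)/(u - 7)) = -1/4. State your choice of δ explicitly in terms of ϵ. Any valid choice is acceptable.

Let ϵ > 0 be given. We want δ > 0 with 0 < |u + 1| < δ ⇒ |(5u + 7)/(u - 7) + 1/4| < ϵ.
Combining over a common denominator, (5u + 7)/(u - 7) + 1/4 = [(5u + 7)·(-8) − 2·(u - 7)] / [(-8)·(u - 7)] = -42(u + 1) / ((-8)(u - 7)).
So |(5u + 7)/(u - 7) + 1/4| = 42|u + 1| / (8·|u − 7|).
Require δ ≤ 4, so |u − 7| ≥ |-8| − |u + 1| > 8 − 4 = 4.
Hence |(5u + 7)/(u - 7) + 1/4| < 42|u + 1|/(8·4) = (21/16)|u + 1|, which is < ϵ once |u + 1| < (16/21)ϵ.
Take δ = min(4, (16/21)ϵ). Then 0 < |u + 1| < δ forces both bounds, so |(5u + 7)/(u - 7) + 1/4| < ϵ.

δ = min(4, (16/21)ϵ)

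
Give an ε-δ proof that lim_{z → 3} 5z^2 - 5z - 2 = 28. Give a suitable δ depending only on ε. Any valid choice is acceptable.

δ = min(2, ε/35)

Let ε > 0. We want δ > 0 such that 0 < |z − 3| < δ implies |(5z^2 - 5z - 2) − 28| < ε.
(5z^2 - 5z - 2) − 28 = 5z^2 - 5z - 30 = (z − 3)(5z + 10).
So |(5z^2 - 5z - 2) − 28| = |z − 3|·|5z + 10|.
Assume first that |z − 3| < 2, so |z| < 5. Then |5z + 10| ≤ 5·5 + 10 = 35.
Hence |(5z^2 - 5z - 2) − 28| ≤ 35|z − 3| < ε provided |z − 3| < ε/35.
Choosing δ = min(2, ε/35) ensures both conditions, hence |(5z^2 - 5z - 2) − 28| < ε.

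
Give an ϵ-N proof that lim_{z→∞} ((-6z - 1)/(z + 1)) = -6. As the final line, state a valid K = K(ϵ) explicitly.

Let ϵ > 0. We seek K > 0 such that z > K implies |(-6z - 1)/(z + 1) + 6| < ϵ.
(-6z - 1)/(z + 1) + 6 = ((-6z - 1) − (-6)(z + 1)) / ((z + 1)) = 5/((z + 1)).
For z > 0 we have z + 1 > z, so |(-6z - 1)/(z + 1) + 6| = 5/((z + 1)) < 5/(z) = 5/z.
Thus |(-6z - 1)/(z + 1) + 6| < ϵ whenever z > 5/ϵ.
Take K = 5/ϵ. If z > K then |(-6z - 1)/(z + 1) + 6| < 5/z < ϵ.

K = 5/ϵ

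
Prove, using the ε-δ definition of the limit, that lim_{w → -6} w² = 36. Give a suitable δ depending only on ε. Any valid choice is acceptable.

Suppose ε > 0. We seek δ > 0 with 0 < |w + 6| < δ ⇒ |w² − 36| < ε.
Factor: w² − 36 = (w + 6)(w - 6), so |w² − 36| = |w + 6|·|w - 6|.
Impose δ ≤ 1 so that |w| < 7; then |w - 6| ≤ 13.
Hence |w² − 36| ≤ 13|w + 6|, which is < ε once |w + 6| < ε/13.
Take δ = min(1, ε/13). If 0 < |w + 6| < δ then both bounds hold and |w² − 36| ≤ 13|w + 6| < 13·(ε/13) = ε.

δ = min(1, ε/13)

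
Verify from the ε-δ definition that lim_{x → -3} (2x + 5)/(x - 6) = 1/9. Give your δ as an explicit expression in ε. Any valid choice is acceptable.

Suppose ε > 0. We want δ > 0 with 0 < |x + 3| < δ ⇒ |(2x + 5)/(x - 6) − (1/9)| < ε.
Combining over a common denominator, (2x + 5)/(x - 6) − (1/9) = [(2x + 5)·(-9) − (-1)·(x - 6)] / [(-9)·(x - 6)] = -17(x + 3) / ((-9)(x - 6)).
So |(2x + 5)/(x - 6) − (1/9)| = 17|x + 3| / (9·|x − 6|).
Require δ ≤ 9/2, so |x − 6| ≥ |-9| − |x + 3| > 9 − 9/2 = 9/2.
Hence |(2x + 5)/(x - 6) − (1/9)| < 17|x + 3|/(9·(9/2)) = (34/81)|x + 3|, which is < ε once |x + 3| < (81/34)ε.
Take δ = min(9/2, (81/34)ε). Then 0 < |x + 3| < δ forces both bounds, so |(2x + 5)/(x - 6) − (1/9)| < ε.

δ = min(9/2, (81/34)ε)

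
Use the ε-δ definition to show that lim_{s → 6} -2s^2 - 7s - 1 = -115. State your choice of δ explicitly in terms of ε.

δ = min(1, ε/33)

Suppose ε > 0. We want δ > 0 such that 0 < |s − 6| < δ implies |(-2s^2 - 7s - 1) + 115| < ε.
(-2s^2 - 7s - 1) + 115 = -2s^2 - 7s + 114 = (s − 6)(-2s - 19).
So |(-2s^2 - 7s - 1) + 115| = |s − 6|·|-2s - 19|.
Require δ ≤ 1. Then |s − 6| < 1 gives |s| < 7, and by the triangle inequality |-2s - 19| ≤ 2·7 + 19 = 33.
Hence |(-2s^2 - 7s - 1) + 115| ≤ 33|s − 6| < ε provided |s − 6| < ε/33.
Take δ = min(1, ε/33). Then 0 < |s − 6| < δ gives both |s − 6| < 1 and |s − 6| < ε/33, so |(-2s^2 - 7s - 1) + 115| < ε.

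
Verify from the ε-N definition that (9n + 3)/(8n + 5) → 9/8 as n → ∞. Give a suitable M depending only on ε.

Let ε > 0. For n ≥ 1, |(9n + 3)/(8n + 5) − (9/8)| = |-21|/(8(8n + 5)) = 21/(8(8n + 5)).
Since 8n + 5 ≥ 8n for n ≥ 1, this is ≤ 21/(8·8n) = (21/64)/n.
So |(9n + 3)/(8n + 5) − (9/8)| < ε whenever n > (21/64)/ε.
Take M = (21/64)/ε. If n > M then |(9n + 3)/(8n + 5) − (9/8)| ≤ (21/64)/n < ε.

M = (21/64)/ε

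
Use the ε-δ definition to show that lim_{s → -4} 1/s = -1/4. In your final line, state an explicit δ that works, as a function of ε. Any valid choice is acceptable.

δ = min(2, 8ε)

Let ε > 0 be given. We seek δ > 0 such that 0 < |s + 4| < δ implies |1/s + 1/4| < ε.
|1/s + 1/4| = |-4 − s|/(4·|s|) = |s + 4|/(4|s|).
Require δ ≤ 2 so that |s| > 4 − 2 = 2, hence 4|s| > 8.
Then |1/s + 1/4| < |s + 4|/8, which is < ε when |s + 4| < 8ε.
Take δ = min(2, 8ε). Then 0 < |s + 4| < δ gives both |s + 4| < 2 and |s + 4| < 8ε, so |1/s + 1/4| < ε.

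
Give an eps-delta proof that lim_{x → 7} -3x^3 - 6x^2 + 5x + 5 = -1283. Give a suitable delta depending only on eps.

Suppose eps > 0. We want delta > 0 such that 0 < |x − 7| < delta implies |(-3x^3 - 6x^2 + 5x + 5) + 1283| < eps.
(-3x^3 - 6x^2 + 5x + 5) + 1283 = -3x^3 - 6x^2 + 5x + 1288 = (x − 7)(-3x^2 - 27x - 184).
So |(-3x^3 - 6x^2 + 5x + 5) + 1283| = |x − 7|·|-3x^2 - 27x - 184|.
Assume first that |x − 7| < 1, so |x| < 8. Then |-3x^2 - 27x - 184| ≤ 3·8^2 + 27·8 + 184 = 592.
Hence |(-3x^3 - 6x^2 + 5x + 5) + 1283| ≤ 592|x − 7| < eps provided |x − 7| < eps/592.
Take delta = min(1, eps/592). Then 0 < |x − 7| < delta gives both |x − 7| < 1 and |x − 7| < eps/592, so |(-3x^3 - 6x^2 + 5x + 5) + 1283| < eps.

delta = min(1, eps/592)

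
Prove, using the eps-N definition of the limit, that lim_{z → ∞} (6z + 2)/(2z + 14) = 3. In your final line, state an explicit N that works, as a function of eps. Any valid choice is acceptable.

Fix eps > 0. We seek N > 0 such that z > N implies |(6z + 2)/(2z + 14) − 3| < eps.
(6z + 2)/(2z + 14) − 3 = (2(6z + 2) − 6(2z + 14)) / (2(2z + 14)) = -80/(2(2z + 14)).
For z > 0 we have 2z + 14 > 2z, so |(6z + 2)/(2z + 14) − 3| = 80/(2(2z + 14)) < 80/(2·2z) = 20/z.
Thus |(6z + 2)/(2z + 14) − 3| < eps whenever z > 20/eps.
Take N = 20/eps. If z > N then |(6z + 2)/(2z + 14) − 3| < 20/z < eps.

N = 20/eps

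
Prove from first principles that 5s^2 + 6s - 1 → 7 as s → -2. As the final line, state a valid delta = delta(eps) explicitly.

delta = min(1, eps/19)

Fix eps > 0. We want delta > 0 such that 0 < |s + 2| < delta implies |(5s^2 + 6s - 1) − 7| < eps.
(5s^2 + 6s - 1) − 7 = 5s^2 + 6s - 8 = (s + 2)(5s - 4).
So |(5s^2 + 6s - 1) − 7| = |s + 2|·|5s - 4|.
Assume first that |s + 2| < 1, so |s| < 3. Then |5s - 4| ≤ 5·3 + 4 = 19.
Hence |(5s^2 + 6s - 1) − 7| ≤ 19|s + 2| < eps provided |s + 2| < eps/19.
Choosing delta = min(1, eps/19) ensures both conditions, hence |(5s^2 + 6s - 1) − 7| < eps.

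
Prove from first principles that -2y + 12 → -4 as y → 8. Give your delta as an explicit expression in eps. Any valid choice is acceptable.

Let eps > 0. We need delta > 0 so that 0 < |y − 8| < delta implies |(-2y + 12) + 4| < eps.
|(-2y + 12) + 4| = |-2y + 16| = 2|y − 8|.
Thus it suffices that |y − 8| < eps/2.
Choosing delta = eps/2 gives |(-2y + 12) + 4| = 2|y − 8| < eps whenever |y − 8| < delta.

delta = eps/2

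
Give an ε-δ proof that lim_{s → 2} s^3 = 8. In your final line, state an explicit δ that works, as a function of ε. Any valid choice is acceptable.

Let ε > 0. We seek δ > 0 with 0 < |s − 2| < δ ⇒ |s^3 − 8| < ε.
Factor: s^3 − 8 = (s − 2)(s^2 + 2s + 4), so |s^3 − 8| = |s − 2|·|s^2 + 2s + 4|.
Impose δ ≤ 2 so that |s| < 4; then |s^2 + 2s + 4| ≤ 28.
Hence |s^3 − 8| ≤ 28|s − 2|, which is < ε once |s − 2| < ε/28.
Take δ = min(2, ε/28). If 0 < |s − 2| < δ then both bounds hold and |s^3 − 8| ≤ 28|s − 2| < 28·(ε/28) = ε.

δ = min(2, ε/28)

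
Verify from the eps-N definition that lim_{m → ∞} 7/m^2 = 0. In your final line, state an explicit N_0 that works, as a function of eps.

N_0 = (7/eps)^{1/2}

Fix eps > 0. For m ≥ 1, |7/m^2 − 0| = 7/m^2.
7/m^2 < eps ⇔ m^2 > 7/eps ⇔ m > (7/eps)^{1/2}.
Take N_0 = (7/eps)^{1/2}. Then m > N_0 implies 7/m^2 < eps.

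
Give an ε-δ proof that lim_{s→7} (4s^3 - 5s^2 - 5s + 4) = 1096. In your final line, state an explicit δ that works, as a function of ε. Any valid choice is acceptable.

Let ε > 0 be given. We want δ > 0 such that 0 < |s − 7| < δ implies |(4s^3 - 5s^2 - 5s + 4) − 1096| < ε.
(4s^3 - 5s^2 - 5s + 4) − 1096 = 4s^3 - 5s^2 - 5s - 1092 = (s − 7)(4s^2 + 23s + 156).
So |(4s^3 - 5s^2 - 5s + 4) − 1096| = |s − 7|·|4s^2 + 23s + 156|.
Assume first that |s − 7| < 1, so |s| < 8. Then |4s^2 + 23s + 156| ≤ 4·8^2 + 23·8 + 156 = 596.
Hence |(4s^3 - 5s^2 - 5s + 4) − 1096| ≤ 596|s − 7| < ε provided |s − 7| < ε/596.
Take δ = min(1, ε/596). Then 0 < |s − 7| < δ gives both |s − 7| < 1 and |s − 7| < ε/596, so |(4s^3 - 5s^2 - 5s + 4) − 1096| < ε.

δ = min(1, ε/596)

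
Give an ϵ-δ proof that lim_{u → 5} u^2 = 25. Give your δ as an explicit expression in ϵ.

Let ϵ > 0. We seek δ > 0 with 0 < |u − 5| < δ ⇒ |u^2 − 25| < ϵ.
Factor: u^2 − 25 = (u − 5)(u + 5), so |u^2 − 25| = |u − 5|·|u + 5|.
Impose δ ≤ 1 so that |u| < 6; then |u + 5| ≤ 11.
Hence |u^2 − 25| ≤ 11|u − 5|, which is < ϵ once |u − 5| < ϵ/11.
Take δ = min(1, ϵ/11). If 0 < |u − 5| < δ then both bounds hold and |u^2 − 25| ≤ 11|u − 5| < 11·(ϵ/11) = ϵ.

δ = min(1, ϵ/11)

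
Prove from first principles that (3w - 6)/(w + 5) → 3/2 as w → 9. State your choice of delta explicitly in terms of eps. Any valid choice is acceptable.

Suppose eps > 0. We want delta > 0 with 0 < |w − 9| < delta ⇒ |(3w - 6)/(w + 5) − (3/2)| < eps.
Combining over a common denominator, (3w - 6)/(w + 5) − (3/2) = [(3w - 6)·14 − 21·(w + 5)] / [14·(w + 5)] = 21(w − 9) / (14(w + 5)).
So |(3w - 6)/(w + 5) − (3/2)| = 21|w − 9| / (14·|w + 5|).
Require delta ≤ 7, so |w + 5| ≥ |14| − |w − 9| > 14 − 7 = 7.
Hence |(3w - 6)/(w + 5) − (3/2)| < 21|w − 9|/(14·7) = (3/14)|w − 9|, which is < eps once |w − 9| < (14/3)eps.
Take delta = min(7, (14/3)eps). Then 0 < |w − 9| < delta forces both bounds, so |(3w - 6)/(w + 5) − (3/2)| < eps.

delta = min(7, (14/3)eps)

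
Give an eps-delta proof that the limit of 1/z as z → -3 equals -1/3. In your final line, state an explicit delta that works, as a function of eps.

delta = min(3/2, (9/2)eps)

Fix eps > 0. We seek delta > 0 such that 0 < |z + 3| < delta implies |1/z + 1/3| < eps.
|1/z + 1/3| = |-3 − z|/(3·|z|) = |z + 3|/(3|z|).
Restrict delta ≤ 3/2. Then |z + 3| < 3/2 gives |z| > 3/2, so 3|z| > 9/2.
Then |1/z + 1/3| < |z + 3|/(9/2), which is < eps when |z + 3| < (9/2)eps.
Take delta = min(3/2, (9/2)eps). Then 0 < |z + 3| < delta gives both |z + 3| < 3/2 and |z + 3| < (9/2)eps, so |1/z + 1/3| < eps.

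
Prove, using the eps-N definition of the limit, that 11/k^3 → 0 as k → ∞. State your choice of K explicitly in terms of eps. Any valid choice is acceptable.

K = (11/eps)^{1/3}

Fix eps > 0. For k ≥ 1, |11/k^3 − 0| = 11/k^3.
11/k^3 < eps ⇔ k^3 > 11/eps ⇔ k > (11/eps)^{1/3}.
Take K = (11/eps)^{1/3}. Then k > K implies 11/k^3 < eps.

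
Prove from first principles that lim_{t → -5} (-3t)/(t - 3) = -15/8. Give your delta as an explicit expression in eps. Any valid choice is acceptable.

delta = min(4, (32/9)eps)

Fix eps > 0. We want delta > 0 with 0 < |t + 5| < delta ⇒ |(-3t)/(t - 3) + 15/8| < eps.
Combining over a common denominator, (-3t)/(t - 3) + 15/8 = [(-3t)·(-8) − 15·(t - 3)] / [(-8)·(t - 3)] = 9(t + 5) / ((-8)(t - 3)).
So |(-3t)/(t - 3) + 15/8| = 9|t + 5| / (8·|t − 3|).
Require delta ≤ 4, so |t − 3| ≥ |-8| − |t + 5| > 8 − 4 = 4.
Hence |(-3t)/(t - 3) + 15/8| < 9|t + 5|/(8·4) = (9/32)|t + 5|, which is < eps once |t + 5| < (32/9)eps.
Take delta = min(4, (32/9)eps). Then 0 < |t + 5| < delta forces both bounds, so |(-3t)/(t - 3) + 15/8| < eps.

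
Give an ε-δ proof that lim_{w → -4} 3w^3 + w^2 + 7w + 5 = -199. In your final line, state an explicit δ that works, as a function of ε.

δ = min(2, ε/225)

Suppose ε > 0. We want δ > 0 such that 0 < |w + 4| < δ implies |(3w^3 + w^2 + 7w + 5) + 199| < ε.
(3w^3 + w^2 + 7w + 5) + 199 = 3w^3 + w^2 + 7w + 204 = (w + 4)(3w^2 - 11w + 51).
So |(3w^3 + w^2 + 7w + 5) + 199| = |w + 4|·|3w^2 - 11w + 51|.
Require δ ≤ 2. Then |w + 4| < 2 gives |w| < 6, and by the triangle inequality |3w^2 - 11w + 51| ≤ 3·6^2 + 11·6 + 51 = 225.
Hence |(3w^3 + w^2 + 7w + 5) + 199| ≤ 225|w + 4| < ε provided |w + 4| < ε/225.
Choosing δ = min(2, ε/225) ensures both conditions, hence |(3w^3 + w^2 + 7w + 5) + 199| < ε.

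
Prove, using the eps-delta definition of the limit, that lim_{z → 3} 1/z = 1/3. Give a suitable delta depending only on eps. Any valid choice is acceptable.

delta = min(3/2, (9/2)eps)

Let eps > 0 be given. We seek delta > 0 such that 0 < |z − 3| < delta implies |1/z − (1/3)| < eps.
|1/z − (1/3)| = |3 − z|/(3·|z|) = |z − 3|/(3|z|).
Require delta ≤ 3/2 so that |z| > 3 − 3/2 = 3/2, hence 3|z| > 9/2.
Then |1/z − (1/3)| < |z − 3|/(9/2), which is < eps when |z − 3| < (9/2)eps.
Take delta = min(3/2, (9/2)eps). Then 0 < |z − 3| < delta gives both |z − 3| < 3/2 and |z − 3| < (9/2)eps, so |1/z − (1/3)| < eps.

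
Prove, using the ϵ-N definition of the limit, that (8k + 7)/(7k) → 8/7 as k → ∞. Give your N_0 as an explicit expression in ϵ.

Suppose ϵ > 0. For k ≥ 1, |(8k + 7)/(7k) − (8/7)| = |49|/(7(7k)) = 49/(7(7k)).
Since 7k ≥ 7k for k ≥ 1, this is ≤ 49/(7·7k) = 1/k.
So |(8k + 7)/(7k) − (8/7)| < ϵ whenever k > 1/ϵ.
Take N_0 = 1/ϵ. If k > N_0 then |(8k + 7)/(7k) − (8/7)| ≤ 1/k < ϵ.

N_0 = 1/ϵ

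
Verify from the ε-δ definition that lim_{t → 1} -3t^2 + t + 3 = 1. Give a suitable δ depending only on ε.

δ = min(1, ε/8)

Suppose ε > 0. We want δ > 0 such that 0 < |t − 1| < δ implies |(-3t^2 + t + 3) − 1| < ε.
(-3t^2 + t + 3) − 1 = -3t^2 + t + 2 = (t − 1)(-3t - 2).
So |(-3t^2 + t + 3) − 1| = |t − 1|·|-3t - 2|.
Assume first that |t − 1| < 1, so |t| < 2. Then |-3t - 2| ≤ 3·2 + 2 = 8.
Hence |(-3t^2 + t + 3) − 1| ≤ 8|t − 1| < ε provided |t − 1| < ε/8.
Choosing δ = min(1, ε/8) ensures both conditions, hence |(-3t^2 + t + 3) − 1| < ε.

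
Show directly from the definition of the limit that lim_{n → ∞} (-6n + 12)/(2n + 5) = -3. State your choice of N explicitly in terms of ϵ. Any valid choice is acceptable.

Suppose ϵ > 0. For n ≥ 1, |(-6n + 12)/(2n + 5) + 3| = |54|/(2(2n + 5)) = 54/(2(2n + 5)).
Since 2n + 5 ≥ 2n for n ≥ 1, this is ≤ 54/(2·2n) = (27/2)/n.
So |(-6n + 12)/(2n + 5) + 3| < ϵ whenever n > (27/2)/ϵ.
Take N = (27/2)/ϵ. If n > N then |(-6n + 12)/(2n + 5) + 3| ≤ (27/2)/n < ϵ.

N = (27/2)/ϵ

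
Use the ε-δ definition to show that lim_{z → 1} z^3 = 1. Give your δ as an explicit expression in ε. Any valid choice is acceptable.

Fix ε > 0. We seek δ > 0 with 0 < |z − 1| < δ ⇒ |z^3 − 1| < ε.
Factor: z^3 − 1 = (z − 1)(z^2 + z + 1), so |z^3 − 1| = |z − 1|·|z^2 + z + 1|.
Restrict δ ≤ 1. Then |z − 1| < 1 gives |z| < 2, so by the triangle inequality |z^2 + z + 1| ≤ 2^2 + 2 + 1 = 7.
Hence |z^3 − 1| ≤ 7|z − 1|, which is < ε once |z − 1| < ε/7.
Take δ = min(1, ε/7). If 0 < |z − 1| < δ then both bounds hold and |z^3 − 1| ≤ 7|z − 1| < 7·(ε/7) = ε.

δ = min(1, ε/7)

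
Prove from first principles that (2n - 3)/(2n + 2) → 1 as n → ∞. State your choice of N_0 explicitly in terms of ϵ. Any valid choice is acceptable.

N_0 = (5/2)/ϵ

Fix ϵ > 0. For n ≥ 1, |(2n - 3)/(2n + 2) − 1| = |-10|/(2(2n + 2)) = 10/(2(2n + 2)).
Since 2n + 2 ≥ 2n for n ≥ 1, this is ≤ 10/(2·2n) = (5/2)/n.
So |(2n - 3)/(2n + 2) − 1| < ϵ whenever n > (5/2)/ϵ.
Take N_0 = (5/2)/ϵ. If n > N_0 then |(2n - 3)/(2n + 2) − 1| ≤ (5/2)/n < ϵ.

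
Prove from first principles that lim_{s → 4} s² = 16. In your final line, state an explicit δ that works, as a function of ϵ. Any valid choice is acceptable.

δ = min(1, ϵ/9)

Let ϵ > 0. We seek δ > 0 with 0 < |s − 4| < δ ⇒ |s² − 16| < ϵ.
Factor: s² − 16 = (s − 4)(s + 4), so |s² − 16| = |s − 4|·|s + 4|.
Restrict δ ≤ 1. Then |s − 4| < 1 gives |s| < 5, so by the triangle inequality |s + 4| ≤ 5 + 4 = 9.
Hence |s² − 16| ≤ 9|s − 4|, which is < ϵ once |s − 4| < ϵ/9.
Take δ = min(1, ϵ/9). If 0 < |s − 4| < δ then both bounds hold and |s² − 16| ≤ 9|s − 4| < 9·(ϵ/9) = ϵ.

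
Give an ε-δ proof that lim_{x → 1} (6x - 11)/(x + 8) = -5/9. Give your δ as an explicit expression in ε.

Let ε > 0 be given. We want δ > 0 with 0 < |x − 1| < δ ⇒ |(6x - 11)/(x + 8) + 5/9| < ε.
Combining over a common denominator, (6x - 11)/(x + 8) + 5/9 = [(6x - 11)·9 − (-5)·(x + 8)] / [9·(x + 8)] = 59(x − 1) / (9(x + 8)).
So |(6x - 11)/(x + 8) + 5/9| = 59|x − 1| / (9·|x + 8|).
Require δ ≤ 9/2, so |x + 8| ≥ |9| − |x − 1| > 9 − 9/2 = 9/2.
Hence |(6x - 11)/(x + 8) + 5/9| < 59|x − 1|/(9·(9/2)) = (118/81)|x − 1|, which is < ε once |x − 1| < (81/118)ε.
Take δ = min(9/2, (81/118)ε). Then 0 < |x − 1| < δ forces both bounds, so |(6x - 11)/(x + 8) + 5/9| < ε.

δ = min(9/2, (81/118)ε)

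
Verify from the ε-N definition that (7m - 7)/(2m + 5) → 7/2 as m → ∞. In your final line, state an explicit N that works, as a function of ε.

Let ε > 0 be given. For m ≥ 1, |(7m - 7)/(2m + 5) − (7/2)| = |-49|/(2(2m + 5)) = 49/(2(2m + 5)).
Since 2m + 5 ≥ 2m for m ≥ 1, this is ≤ 49/(2·2m) = (49/4)/m.
So |(7m - 7)/(2m + 5) − (7/2)| < ε whenever m > (49/4)/ε.
Take N = (49/4)/ε. If m > N then |(7m - 7)/(2m + 5) − (7/2)| ≤ (49/4)/m < ε.

N = (49/4)/ε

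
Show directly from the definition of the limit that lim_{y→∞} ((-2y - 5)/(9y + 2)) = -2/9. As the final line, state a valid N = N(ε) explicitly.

Fix ε > 0. We seek N > 0 such that y > N implies |(-2y - 5)/(9y + 2) + 2/9| < ε.
(-2y - 5)/(9y + 2) + 2/9 = (9(-2y - 5) − (-2)(9y + 2)) / (9(9y + 2)) = -41/(9(9y + 2)).
For y > 0 we have 9y + 2 > 9y, so |(-2y - 5)/(9y + 2) + 2/9| = 41/(9(9y + 2)) < 41/(9·9y) = (41/81)/y.
Thus |(-2y - 5)/(9y + 2) + 2/9| < ε whenever y > (41/81)/ε.
Take N = (41/81)/ε. If y > N then |(-2y - 5)/(9y + 2) + 2/9| < (41/81)/y < ε.

N = (41/81)/ε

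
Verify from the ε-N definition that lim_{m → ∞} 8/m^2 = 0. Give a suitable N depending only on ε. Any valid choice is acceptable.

Fix ε > 0. For m ≥ 1, |8/m^2 − 0| = 8/m^2.
8/m^2 < ε ⇔ m^2 > 8/ε ⇔ m > (8/ε)^{1/2}.
Take N = (8/ε)^{1/2}. Then m > N implies 8/m^2 < ε.

N = (8/ε)^{1/2}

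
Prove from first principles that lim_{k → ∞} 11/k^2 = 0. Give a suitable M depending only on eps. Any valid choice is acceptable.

Let eps > 0 be given. For k ≥ 1, |11/k^2 − 0| = 11/k^2.
11/k^2 < eps ⇔ k^2 > 11/eps ⇔ k > (11/eps)^{1/2}.
Take M = (11/eps)^{1/2}. Then k > M implies 11/k^2 < eps.

M = (11/eps)^{1/2}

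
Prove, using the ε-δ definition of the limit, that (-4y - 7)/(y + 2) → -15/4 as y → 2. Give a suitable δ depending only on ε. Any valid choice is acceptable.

Let ε > 0 be given. We want δ > 0 with 0 < |y − 2| < δ ⇒ |(-4y - 7)/(y + 2) + 15/4| < ε.
Combining over a common denominator, (-4y - 7)/(y + 2) + 15/4 = [(-4y - 7)·4 − (-15)·(y + 2)] / [4·(y + 2)] = -1(y − 2) / (4(y + 2)).
So |(-4y - 7)/(y + 2) + 15/4| = |y − 2| / (4·|y + 2|).
Require δ ≤ 2, so |y + 2| ≥ |4| − |y − 2| > 4 − 2 = 2.
Hence |(-4y - 7)/(y + 2) + 15/4| < |y − 2|/(4·2) = (1/8)|y − 2|, which is < ε once |y − 2| < 8ε.
Take δ = min(2, 8ε). Then 0 < |y − 2| < δ forces both bounds, so |(-4y - 7)/(y + 2) + 15/4| < ε.

δ = min(2, 8ε)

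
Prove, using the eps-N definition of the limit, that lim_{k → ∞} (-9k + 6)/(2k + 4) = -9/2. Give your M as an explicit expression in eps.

M = 12/eps

Let eps > 0 be given. For k ≥ 1, |(-9k + 6)/(2k + 4) + 9/2| = |48|/(2(2k + 4)) = 48/(2(2k + 4)).
Since 2k + 4 ≥ 2k for k ≥ 1, this is ≤ 48/(2·2k) = 12/k.
So |(-9k + 6)/(2k + 4) + 9/2| < eps whenever k > 12/eps.
Take M = 12/eps. If k > M then |(-9k + 6)/(2k + 4) + 9/2| ≤ 12/k < eps.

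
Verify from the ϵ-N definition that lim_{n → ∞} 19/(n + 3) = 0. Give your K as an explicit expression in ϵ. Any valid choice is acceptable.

K = 19/ϵ

Let ϵ > 0 be given. For n ≥ 1, |19/(n + 3) − 0| = 19/(n + 3) ≤ 19/n.
We need 19/n < ϵ, i.e. n > 19/ϵ.
Take K = 19/ϵ. If n > K then |19/(n + 3)| ≤ 19/n < ϵ.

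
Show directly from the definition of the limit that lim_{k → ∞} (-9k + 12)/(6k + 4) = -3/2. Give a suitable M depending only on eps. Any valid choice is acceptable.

Suppose eps > 0. For k ≥ 1, |(-9k + 12)/(6k + 4) + 3/2| = |108|/(6(6k + 4)) = 108/(6(6k + 4)).
Since 6k + 4 ≥ 6k for k ≥ 1, this is ≤ 108/(6·6k) = 3/k.
So |(-9k + 12)/(6k + 4) + 3/2| < eps whenever k > 3/eps.
Take M = 3/eps. If k > M then |(-9k + 12)/(6k + 4) + 3/2| ≤ 3/k < eps.

M = 3/eps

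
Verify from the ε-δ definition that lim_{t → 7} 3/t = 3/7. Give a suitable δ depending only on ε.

δ = min(7/2, (49/6)ε)

Let ε > 0. We seek δ > 0 such that 0 < |t − 7| < δ implies |3/t − (3/7)| < ε.
|3/t − (3/7)| = 3·|7 − t|/(7·|t|) = 3|t − 7|/(7|t|).
Require δ ≤ 7/2 so that |t| > 7 − 7/2 = 7/2, hence 7|t| > 49/2.
Then |3/t − (3/7)| < 3|t − 7|/(49/2), which is < ε when |t − 7| < (49/6)ε.
Take δ = min(7/2, (49/6)ε). Then 0 < |t − 7| < δ gives both |t − 7| < 7/2 and |t − 7| < (49/6)ε, so |3/t − (3/7)| < ε.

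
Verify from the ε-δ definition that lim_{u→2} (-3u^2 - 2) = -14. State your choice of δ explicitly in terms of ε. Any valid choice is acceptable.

δ = min(2, ε/18)

Suppose ε > 0. We want δ > 0 such that 0 < |u − 2| < δ implies |(-3u^2 - 2) + 14| < ε.
(-3u^2 - 2) + 14 = -3u^2 + 12 = (u − 2)(-3u - 6).
So |(-3u^2 - 2) + 14| = |u − 2|·|-3u - 6|.
Assume first that |u − 2| < 2, so |u| < 4. Then |-3u - 6| ≤ 3·4 + 6 = 18.
Hence |(-3u^2 - 2) + 14| ≤ 18|u − 2| < ε provided |u − 2| < ε/18.
Take δ = min(2, ε/18). Then 0 < |u − 2| < δ gives both |u − 2| < 2 and |u − 2| < ε/18, so |(-3u^2 - 2) + 14| < ε.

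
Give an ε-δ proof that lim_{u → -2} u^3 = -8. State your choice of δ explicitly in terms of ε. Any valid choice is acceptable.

δ = min(1, ε/19)

Fix ε > 0. We seek δ > 0 with 0 < |u + 2| < δ ⇒ |u^3 + 8| < ε.
Factor: u^3 + 8 = (u + 2)(u^2 - 2u + 4), so |u^3 + 8| = |u + 2|·|u^2 - 2u + 4|.
Restrict δ ≤ 1. Then |u + 2| < 1 gives |u| < 3, so by the triangle inequality |u^2 - 2u + 4| ≤ 3^2 + 2·3 + 4 = 19.
Hence |u^3 + 8| ≤ 19|u + 2|, which is < ε once |u + 2| < ε/19.
Take δ = min(1, ε/19). If 0 < |u + 2| < δ then both bounds hold and |u^3 + 8| ≤ 19|u + 2| < 19·(ε/19) = ε.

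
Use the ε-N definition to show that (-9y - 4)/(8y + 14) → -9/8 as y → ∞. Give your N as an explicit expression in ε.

Let ε > 0. We seek N > 0 such that y > N implies |(-9y - 4)/(8y + 14) + 9/8| < ε.
(-9y - 4)/(8y + 14) + 9/8 = (8(-9y - 4) − (-9)(8y + 14)) / (8(8y + 14)) = 94/(8(8y + 14)).
For y > 0 we have 8y + 14 > 8y, so |(-9y - 4)/(8y + 14) + 9/8| = 94/(8(8y + 14)) < 94/(8·8y) = (47/32)/y.
Thus |(-9y - 4)/(8y + 14) + 9/8| < ε whenever y > (47/32)/ε.
Take N = (47/32)/ε. If y > N then |(-9y - 4)/(8y + 14) + 9/8| < (47/32)/y < ε.

N = (47/32)/ε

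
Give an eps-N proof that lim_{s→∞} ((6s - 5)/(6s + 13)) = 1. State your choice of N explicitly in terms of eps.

Suppose eps > 0. We seek N > 0 such that s > N implies |(6s - 5)/(6s + 13) − 1| < eps.
(6s - 5)/(6s + 13) − 1 = (6(6s - 5) − 6(6s + 13)) / (6(6s + 13)) = -108/(6(6s + 13)).
For s > 0 we have 6s + 13 > 6s, so |(6s - 5)/(6s + 13) − 1| = 108/(6(6s + 13)) < 108/(6·6s) = 3/s.
Thus |(6s - 5)/(6s + 13) − 1| < eps whenever s > 3/eps.
Take N = 3/eps. If s > N then |(6s - 5)/(6s + 13) − 1| < 3/s < eps.

N = 3/eps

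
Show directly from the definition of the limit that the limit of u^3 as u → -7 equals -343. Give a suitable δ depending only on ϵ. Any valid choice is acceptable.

δ = min(1, ϵ/169)

Let ϵ > 0. We seek δ > 0 with 0 < |u + 7| < δ ⇒ |u^3 + 343| < ϵ.
Factor: u^3 + 343 = (u + 7)(u^2 - 7u + 49), so |u^3 + 343| = |u + 7|·|u^2 - 7u + 49|.
Impose δ ≤ 1 so that |u| < 8; then |u^2 - 7u + 49| ≤ 169.
Hence |u^3 + 343| ≤ 169|u + 7|, which is < ϵ once |u + 7| < ϵ/169.
Take δ = min(1, ϵ/169). If 0 < |u + 7| < δ then both bounds hold and |u^3 + 343| ≤ 169|u + 7| < 169·(ϵ/169) = ϵ.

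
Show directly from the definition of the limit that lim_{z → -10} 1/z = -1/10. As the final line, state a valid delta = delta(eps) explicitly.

delta = min(5, 50eps)

Suppose eps > 0. We seek delta > 0 such that 0 < |z + 10| < delta implies |1/z + 1/10| < eps.
|1/z + 1/10| = |-10 − z|/(10·|z|) = |z + 10|/(10|z|).
Require delta ≤ 5 so that |z| > 10 − 5 = 5, hence 10|z| > 50.
Then |1/z + 1/10| < |z + 10|/50, which is < eps when |z + 10| < 50eps.
Take delta = min(5, 50eps). Then 0 < |z + 10| < delta gives both |z + 10| < 5 and |z + 10| < 50eps, so |1/z + 1/10| < eps.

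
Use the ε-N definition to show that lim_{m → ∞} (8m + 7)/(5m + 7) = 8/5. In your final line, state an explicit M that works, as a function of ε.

Fix ε > 0. For m ≥ 1, |(8m + 7)/(5m + 7) − (8/5)| = |-21|/(5(5m + 7)) = 21/(5(5m + 7)).
Since 5m + 7 ≥ 5m for m ≥ 1, this is ≤ 21/(5·5m) = (21/25)/m.
So |(8m + 7)/(5m + 7) − (8/5)| < ε whenever m > (21/25)/ε.
Take M = (21/25)/ε. If m > M then |(8m + 7)/(5m + 7) − (8/5)| ≤ (21/25)/m < ε.

M = (21/25)/ε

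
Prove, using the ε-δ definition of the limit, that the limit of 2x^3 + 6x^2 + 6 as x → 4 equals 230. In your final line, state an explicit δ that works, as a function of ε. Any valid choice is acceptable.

Fix ε > 0. We want δ > 0 such that 0 < |x − 4| < δ implies |(2x^3 + 6x^2 + 6) − 230| < ε.
(2x^3 + 6x^2 + 6) − 230 = 2x^3 + 6x^2 - 224 = (x − 4)(2x^2 + 14x + 56).
So |(2x^3 + 6x^2 + 6) − 230| = |x − 4|·|2x^2 + 14x + 56|.
Assume first that |x − 4| < 1, so |x| < 5. Then |2x^2 + 14x + 56| ≤ 2·5^2 + 14·5 + 56 = 176.
Hence |(2x^3 + 6x^2 + 6) − 230| ≤ 176|x − 4| < ε provided |x − 4| < ε/176.
Choosing δ = min(1, ε/176) ensures both conditions, hence |(2x^3 + 6x^2 + 6) − 230| < ε.

δ = min(1, ε/176)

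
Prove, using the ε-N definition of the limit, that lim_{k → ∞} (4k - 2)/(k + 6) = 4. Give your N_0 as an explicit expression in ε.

N_0 = 26/ε

Let ε > 0 be given. For k ≥ 1, |(4k - 2)/(k + 6) − 4| = |-26|/((k + 6)) = 26/((k + 6)).
Since k + 6 ≥ k for k ≥ 1, this is ≤ 26/(k) = 26/k.
So |(4k - 2)/(k + 6) − 4| < ε whenever k > 26/ε.
Take N_0 = 26/ε. If k > N_0 then |(4k - 2)/(k + 6) − 4| ≤ 26/k < ε.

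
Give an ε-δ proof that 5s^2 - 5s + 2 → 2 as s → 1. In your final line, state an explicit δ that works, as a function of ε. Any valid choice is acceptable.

Fix ε > 0. We want δ > 0 such that 0 < |s − 1| < δ implies |(5s^2 - 5s + 2) − 2| < ε.
(5s^2 - 5s + 2) − 2 = 5s^2 - 5s = (s − 1)(5s).
So |(5s^2 - 5s + 2) − 2| = |s − 1|·|5s|.
Assume first that |s − 1| < 2, so |s| < 3. Then |5s| ≤ 5·3 = 15.
Hence |(5s^2 - 5s + 2) − 2| ≤ 15|s − 1| < ε provided |s − 1| < ε/15.
Choosing δ = min(2, ε/15) ensures both conditions, hence |(5s^2 - 5s + 2) − 2| < ε.

δ = min(2, ε/15)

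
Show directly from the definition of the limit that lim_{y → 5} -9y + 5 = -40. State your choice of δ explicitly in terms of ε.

δ = ε/9

Let ε > 0 be given. We need δ > 0 so that 0 < |y − 5| < δ implies |(-9y + 5) + 40| < ε.
|(-9y + 5) + 40| = |-9y + 45| = 9|y − 5|.
So 9|y − 5| < ε exactly when |y − 5| < ε/9.
Choosing δ = ε/9 gives |(-9y + 5) + 40| = 9|y − 5| < ε whenever |y − 5| < δ.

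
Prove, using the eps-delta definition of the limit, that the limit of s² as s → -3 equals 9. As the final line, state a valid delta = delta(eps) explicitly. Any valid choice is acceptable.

Let eps > 0 be given. We seek delta > 0 with 0 < |s + 3| < delta ⇒ |s² − 9| < eps.
Factor: s² − 9 = (s + 3)(s - 3), so |s² − 9| = |s + 3|·|s - 3|.
Restrict delta ≤ 2. Then |s + 3| < 2 gives |s| < 5, so by the triangle inequality |s - 3| ≤ 5 + 3 = 8.
Hence |s² − 9| ≤ 8|s + 3|, which is < eps once |s + 3| < eps/8.
Take delta = min(2, eps/8). If 0 < |s + 3| < delta then both bounds hold and |s² − 9| ≤ 8|s + 3| < 8·(eps/8) = eps.

delta = min(2, eps/8)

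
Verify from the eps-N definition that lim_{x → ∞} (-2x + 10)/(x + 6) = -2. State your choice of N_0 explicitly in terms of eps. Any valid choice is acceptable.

N_0 = 22/eps

Let eps > 0 be given. We seek N_0 > 0 such that x > N_0 implies |(-2x + 10)/(x + 6) + 2| < eps.
(-2x + 10)/(x + 6) + 2 = ((-2x + 10) − (-2)(x + 6)) / ((x + 6)) = 22/((x + 6)).
For x > 0 we have x + 6 > x, so |(-2x + 10)/(x + 6) + 2| = 22/((x + 6)) < 22/(x) = 22/x.
Thus |(-2x + 10)/(x + 6) + 2| < eps whenever x > 22/eps.
Take N_0 = 22/eps. If x > N_0 then |(-2x + 10)/(x + 6) + 2| < 22/x < eps.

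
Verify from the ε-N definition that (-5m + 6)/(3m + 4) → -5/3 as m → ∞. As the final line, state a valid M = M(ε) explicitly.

M = (38/9)/ε

Let ε > 0. For m ≥ 1, |(-5m + 6)/(3m + 4) + 5/3| = |38|/(3(3m + 4)) = 38/(3(3m + 4)).
Since 3m + 4 ≥ 3m for m ≥ 1, this is ≤ 38/(3·3m) = (38/9)/m.
So |(-5m + 6)/(3m + 4) + 5/3| < ε whenever m > (38/9)/ε.
Take M = (38/9)/ε. If m > M then |(-5m + 6)/(3m + 4) + 5/3| ≤ (38/9)/m < ε.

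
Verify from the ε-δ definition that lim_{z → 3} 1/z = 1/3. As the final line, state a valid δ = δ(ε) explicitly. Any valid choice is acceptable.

Let ε > 0 be given. We seek δ > 0 such that 0 < |z − 3| < δ implies |1/z − (1/3)| < ε.
|1/z − (1/3)| = |3 − z|/(3·|z|) = |z − 3|/(3|z|).
Restrict δ ≤ 3/2. Then |z − 3| < 3/2 gives |z| > 3/2, so 3|z| > 9/2.
Then |1/z − (1/3)| < |z − 3|/(9/2), which is < ε when |z − 3| < (9/2)ε.
Take δ = min(3/2, (9/2)ε). Then 0 < |z − 3| < δ gives both |z − 3| < 3/2 and |z − 3| < (9/2)ε, so |1/z − (1/3)| < ε.

δ = min(3/2, (9/2)ε)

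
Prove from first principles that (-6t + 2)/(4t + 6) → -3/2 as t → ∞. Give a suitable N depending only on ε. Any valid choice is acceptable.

Fix ε > 0. We seek N > 0 such that t > N implies |(-6t + 2)/(4t + 6) + 3/2| < ε.
(-6t + 2)/(4t + 6) + 3/2 = (4(-6t + 2) − (-6)(4t + 6)) / (4(4t + 6)) = 44/(4(4t + 6)).
For t > 0 we have 4t + 6 > 4t, so |(-6t + 2)/(4t + 6) + 3/2| = 44/(4(4t + 6)) < 44/(4·4t) = (11/4)/t.
Thus |(-6t + 2)/(4t + 6) + 3/2| < ε whenever t > (11/4)/ε.
Take N = (11/4)/ε. If t > N then |(-6t + 2)/(4t + 6) + 3/2| < (11/4)/t < ε.

N = (11/4)/ε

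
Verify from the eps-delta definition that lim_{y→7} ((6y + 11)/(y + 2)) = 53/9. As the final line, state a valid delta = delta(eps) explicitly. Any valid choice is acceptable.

delta = min(9/2, (81/2)eps)

Let eps > 0. We want delta > 0 with 0 < |y − 7| < delta ⇒ |(6y + 11)/(y + 2) − (53/9)| < eps.
Combining over a common denominator, (6y + 11)/(y + 2) − (53/9) = [(6y + 11)·9 − 53·(y + 2)] / [9·(y + 2)] = 1(y − 7) / (9(y + 2)).
So |(6y + 11)/(y + 2) − (53/9)| = |y − 7| / (9·|y + 2|).
Restrict delta ≤ 9/2. Then |y − 7| < 9/2 gives |y + 2| = |(y − 7) + 9| ≥ 9 − 9/2 = 9/2.
Hence |(6y + 11)/(y + 2) − (53/9)| < |y − 7|/(9·(9/2)) = (2/81)|y − 7|, which is < eps once |y − 7| < (81/2)eps.
Take delta = min(9/2, (81/2)eps). Then 0 < |y − 7| < delta forces both bounds, so |(6y + 11)/(y + 2) − (53/9)| < eps.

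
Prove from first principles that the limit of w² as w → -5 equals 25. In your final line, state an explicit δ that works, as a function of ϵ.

Fix ϵ > 0. We seek δ > 0 with 0 < |w + 5| < δ ⇒ |w² − 25| < ϵ.
Factor: w² − 25 = (w + 5)(w - 5), so |w² − 25| = |w + 5|·|w - 5|.
Impose δ ≤ 2 so that |w| < 7; then |w - 5| ≤ 12.
Hence |w² − 25| ≤ 12|w + 5|, which is < ϵ once |w + 5| < ϵ/12.
Take δ = min(2, ϵ/12). If 0 < |w + 5| < δ then both bounds hold and |w² − 25| ≤ 12|w + 5| < 12·(ϵ/12) = ϵ.

δ = min(2, ϵ/12)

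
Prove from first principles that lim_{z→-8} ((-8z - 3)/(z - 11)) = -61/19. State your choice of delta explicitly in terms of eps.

delta = min(19/2, (361/182)eps)

Fix eps > 0. We want delta > 0 with 0 < |z + 8| < delta ⇒ |(-8z - 3)/(z - 11) + 61/19| < eps.
Combining over a common denominator, (-8z - 3)/(z - 11) + 61/19 = [(-8z - 3)·(-19) − 61·(z - 11)] / [(-19)·(z - 11)] = 91(z + 8) / ((-19)(z - 11)).
So |(-8z - 3)/(z - 11) + 61/19| = 91|z + 8| / (19·|z − 11|).
Require delta ≤ 19/2, so |z − 11| ≥ |-19| − |z + 8| > 19 − 19/2 = 19/2.
Hence |(-8z - 3)/(z - 11) + 61/19| < 91|z + 8|/(19·(19/2)) = (182/361)|z + 8|, which is < eps once |z + 8| < (361/182)eps.
Take delta = min(19/2, (361/182)eps). Then 0 < |z + 8| < delta forces both bounds, so |(-8z - 3)/(z - 11) + 61/19| < eps.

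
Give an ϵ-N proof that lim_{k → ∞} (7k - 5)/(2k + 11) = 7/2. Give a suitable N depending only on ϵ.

N = (87/4)/ϵ

Let ϵ > 0 be given. For k ≥ 1, |(7k - 5)/(2k + 11) − (7/2)| = |-87|/(2(2k + 11)) = 87/(2(2k + 11)).
Since 2k + 11 ≥ 2k for k ≥ 1, this is ≤ 87/(2·2k) = (87/4)/k.
So |(7k - 5)/(2k + 11) − (7/2)| < ϵ whenever k > (87/4)/ϵ.
Take N = (87/4)/ϵ. If k > N then |(7k - 5)/(2k + 11) − (7/2)| ≤ (87/4)/k < ϵ.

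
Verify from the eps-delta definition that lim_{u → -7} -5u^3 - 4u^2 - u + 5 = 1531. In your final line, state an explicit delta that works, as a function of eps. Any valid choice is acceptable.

Let eps > 0. We want delta > 0 such that 0 < |u + 7| < delta implies |(-5u^3 - 4u^2 - u + 5) − 1531| < eps.
(-5u^3 - 4u^2 - u + 5) − 1531 = -5u^3 - 4u^2 - u - 1526 = (u + 7)(-5u^2 + 31u - 218).
So |(-5u^3 - 4u^2 - u + 5) − 1531| = |u + 7|·|-5u^2 + 31u - 218|.
Assume first that |u + 7| < 2, so |u| < 9. Then |-5u^2 + 31u - 218| ≤ 5·9^2 + 31·9 + 218 = 902.
Hence |(-5u^3 - 4u^2 - u + 5) − 1531| ≤ 902|u + 7| < eps provided |u + 7| < eps/902.
Take delta = min(2, eps/902). Then 0 < |u + 7| < delta gives both |u + 7| < 2 and |u + 7| < eps/902, so |(-5u^3 - 4u^2 - u + 5) − 1531| < eps.

delta = min(2, eps/902)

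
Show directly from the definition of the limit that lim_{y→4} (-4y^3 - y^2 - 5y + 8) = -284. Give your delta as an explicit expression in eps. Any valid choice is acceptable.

delta = min(2, eps/319)

Let eps > 0 be given. We want delta > 0 such that 0 < |y − 4| < delta implies |(-4y^3 - y^2 - 5y + 8) + 284| < eps.
(-4y^3 - y^2 - 5y + 8) + 284 = -4y^3 - y^2 - 5y + 292 = (y − 4)(-4y^2 - 17y - 73).
So |(-4y^3 - y^2 - 5y + 8) + 284| = |y − 4|·|-4y^2 - 17y - 73|.
Require delta ≤ 2. Then |y − 4| < 2 gives |y| < 6, and by the triangle inequality |-4y^2 - 17y - 73| ≤ 4·6^2 + 17·6 + 73 = 319.
Hence |(-4y^3 - y^2 - 5y + 8) + 284| ≤ 319|y − 4| < eps provided |y − 4| < eps/319.
Take delta = min(2, eps/319). Then 0 < |y − 4| < delta gives both |y − 4| < 2 and |y − 4| < eps/319, so |(-4y^3 - y^2 - 5y + 8) + 284| < eps.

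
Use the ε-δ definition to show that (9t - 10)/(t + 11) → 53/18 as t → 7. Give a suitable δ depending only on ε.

δ = min(9, (162/109)ε)

Let ε > 0. We want δ > 0 with 0 < |t − 7| < δ ⇒ |(9t - 10)/(t + 11) − (53/18)| < ε.
Combining over a common denominator, (9t - 10)/(t + 11) − (53/18) = [(9t - 10)·18 − 53·(t + 11)] / [18·(t + 11)] = 109(t − 7) / (18(t + 11)).
So |(9t - 10)/(t + 11) − (53/18)| = 109|t − 7| / (18·|t + 11|).
Require δ ≤ 9, so |t + 11| ≥ |18| − |t − 7| > 18 − 9 = 9.
Hence |(9t - 10)/(t + 11) − (53/18)| < 109|t − 7|/(18·9) = (109/162)|t − 7|, which is < ε once |t − 7| < (162/109)ε.
Take δ = min(9, (162/109)ε). Then 0 < |t − 7| < δ forces both bounds, so |(9t - 10)/(t + 11) − (53/18)| < ε.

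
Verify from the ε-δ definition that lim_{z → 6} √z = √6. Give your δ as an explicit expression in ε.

δ = min(6, √6·ε)

Let ε > 0. We want δ > 0 such that 0 < |z − 6| < δ implies |√z − √6| < ε.
Rationalise: √z − √6 = (z − 6)/(√z + √6), so |√z − √6| = |z − 6|/(√z + √6).
Restrict δ ≤ 6 so that |z − 6| < 6 forces z > 0, and then √z + √6 > √6.
Hence |√z − √6| < |z − 6|/√6, which is < ε once |z − 6| < √6·ε.
Take δ = min(6, √6·ε). If 0 < |z − 6| < δ then z > 0 and |√z − √6| < |z − 6|/√6 < ε.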